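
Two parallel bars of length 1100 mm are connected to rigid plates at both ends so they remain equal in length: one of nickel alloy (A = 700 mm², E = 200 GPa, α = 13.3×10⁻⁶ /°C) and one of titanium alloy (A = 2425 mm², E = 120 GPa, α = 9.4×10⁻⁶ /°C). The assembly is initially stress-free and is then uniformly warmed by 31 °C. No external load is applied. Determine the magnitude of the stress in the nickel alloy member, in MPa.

σ ≈ 16.3 MPa (compressive)

Equilibrium of a rigid end plate with no external load gives equal and opposite internal forces ±P in the two members. Since α_{nickel alloy} > α_{titanium alloy}, heating drives the nickel alloy into compression and the titanium alloy into tension.
Equating the net (thermal + elastic) strains gives |α₁ − α₂|·ΔT = P·[1/(A₁E₁) + 1/(A₂E₂)].
|α₁ − α₂|·ΔT = 3.9×10⁻⁶ × 31 = 0.0001209.
1/(A₁E₁) + 1/(A₂E₂) = 1/(700×200×10³) + 1/(2425×120×10³) = 1.058×10⁻⁸ N⁻¹.
So P = 0.0001209 / 1.058×10⁻⁸ = 11.43 kN.
σ_{nickel alloy} = P/A₁ = 11430/700 = 16.33 MPa, compressive.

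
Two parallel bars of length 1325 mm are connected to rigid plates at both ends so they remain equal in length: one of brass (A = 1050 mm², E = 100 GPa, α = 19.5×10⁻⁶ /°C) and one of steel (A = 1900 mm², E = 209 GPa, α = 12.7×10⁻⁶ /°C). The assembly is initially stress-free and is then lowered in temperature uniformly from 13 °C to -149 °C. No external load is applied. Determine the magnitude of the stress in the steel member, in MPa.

σ ≈ 48.1 MPa (compressive)

Equilibrium of a rigid end plate with no external load gives equal and opposite internal forces ±P in the two members. Since α_{brass} > α_{steel}, cooling drives the brass into tension and the steel into compression.
Compatibility of the two members (thermal + elastic change equal): (α₁ − α₂)ΔT = P·[1/(A₁E₁) + 1/(A₂E₂)].
|α₁ − α₂|·ΔT = 6.8×10⁻⁶ × 162 = 0.001102.
1/(A₁E₁) + 1/(A₂E₂) = 1/(1050×100×10³) + 1/(1900×209×10³) = 1.204×10⁻⁸ N⁻¹.
So P = 0.001102 / 1.204×10⁻⁸ = 91.48 kN.
σ_{steel} = P/A₂ = 91480/1900 = 48.15 MPa, compressive.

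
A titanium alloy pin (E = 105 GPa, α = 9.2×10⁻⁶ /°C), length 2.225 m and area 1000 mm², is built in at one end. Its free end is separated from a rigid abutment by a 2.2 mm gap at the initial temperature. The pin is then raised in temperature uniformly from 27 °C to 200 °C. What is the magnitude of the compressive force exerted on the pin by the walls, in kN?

P ≈ 63.3 kN

Free thermal elongation = αΔT L = 9.2×10⁻⁶ × 173 × 2225 = 3.541 mm.
After closing the 2.2 mm clearance, 3.541 − 2.2 = 1.341 mm of expansion remains to be suppressed by the wall.
That suppressed elongation corresponds to σ = E·Δ/L = 105×10³ × 1.341/2225 = 63.3 MPa.
Force on the wall = σA = 63.3 × 1000 mm² = 63.3 kN.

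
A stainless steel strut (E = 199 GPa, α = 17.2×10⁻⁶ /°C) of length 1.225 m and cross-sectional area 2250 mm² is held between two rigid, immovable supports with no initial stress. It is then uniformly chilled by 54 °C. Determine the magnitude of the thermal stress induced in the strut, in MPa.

σ ≈ 185 MPa (tensile)

Because both ends are immovable the net strain is zero, and the suppressed thermal strain is αΔT = 17.2×10⁻⁶ × 54 = 928.8×10⁻⁶.
The stress required to suppress this strain is σ = Eε = 199×10³ × 928.8×10⁻⁶ = 184.8 MPa, tensile since the strut is trying to contract.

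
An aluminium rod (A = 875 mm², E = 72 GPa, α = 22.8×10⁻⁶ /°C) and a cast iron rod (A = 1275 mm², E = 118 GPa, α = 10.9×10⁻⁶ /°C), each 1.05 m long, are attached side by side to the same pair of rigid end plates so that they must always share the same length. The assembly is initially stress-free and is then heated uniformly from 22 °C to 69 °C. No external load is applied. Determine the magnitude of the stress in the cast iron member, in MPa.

σ ≈ 19.5 MPa (tensile)

Equilibrium of a rigid end plate with no external load gives equal and opposite internal forces ±P in the two members. Since α_{aluminium} > α_{cast iron}, heating drives the aluminium into compression and the cast iron into tension.
Equating the net (thermal + elastic) strains gives |α₁ − α₂|·ΔT = P·[1/(A₁E₁) + 1/(A₂E₂)].
|α₁ − α₂|·ΔT = 11.9×10⁻⁶ × 47 = 0.0005593.
1/(A₁E₁) + 1/(A₂E₂) = 1/(875×72×10³) + 1/(1275×118×10³) = 2.252×10⁻⁸ N⁻¹.
P = 0.0005593 / 2.252×10⁻⁸ = 24840 N = 24.84 kN.
σ_{cast iron} = P/A₂ = 24840/1275 = 19.48 MPa, tensile.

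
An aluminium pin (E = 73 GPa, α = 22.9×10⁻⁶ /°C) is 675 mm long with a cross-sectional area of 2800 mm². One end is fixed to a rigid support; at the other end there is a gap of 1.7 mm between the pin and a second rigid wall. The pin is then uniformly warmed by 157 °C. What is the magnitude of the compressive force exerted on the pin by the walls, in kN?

If the wall were absent the pin would grow by αΔT L = 22.9×10⁻⁶ × 157 × 675 = 2.427 mm.
After closing the 1.7 mm clearance, 2.427 − 1.7 = 0.7268 mm of expansion remains to be suppressed by the wall.
So σ = E(δ_free − g)/L = 73×10³ × 0.7268/675 = 78.61 MPa.
Force on the wall = σA = 78.61 × 2800 mm² = 220.1 kN.

P ≈ 220 kN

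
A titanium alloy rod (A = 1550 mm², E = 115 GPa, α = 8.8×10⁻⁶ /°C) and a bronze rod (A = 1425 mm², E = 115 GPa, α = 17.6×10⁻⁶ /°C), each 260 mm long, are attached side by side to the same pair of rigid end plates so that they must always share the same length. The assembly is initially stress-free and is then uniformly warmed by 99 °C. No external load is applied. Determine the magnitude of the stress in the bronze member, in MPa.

σ ≈ 52.2 MPa (compressive)

Equilibrium of a rigid end plate with no external load gives equal and opposite internal forces ±P in the two members. Since α_{bronze} > α_{titanium alloy}, heating drives the bronze into compression and the titanium alloy into tension.
Setting the final lengths equal and cancelling L: (α₁ − α₂)ΔT = P/(A₁E₁) + P/(A₂E₂).
|α₁ − α₂|·ΔT = 8.8×10⁻⁶ × 99 = 0.0008712.
1/(A₁E₁) + 1/(A₂E₂) = 1/(1550×115×10³) + 1/(1425×115×10³) = 1.171×10⁻⁸ N⁻¹.
P = 0.0008712 / 1.171×10⁻⁸ = 74380 N = 74.38 kN.
σ_{bronze} = P/A₂ = 74380/1425 = 52.2 MPa, compressive.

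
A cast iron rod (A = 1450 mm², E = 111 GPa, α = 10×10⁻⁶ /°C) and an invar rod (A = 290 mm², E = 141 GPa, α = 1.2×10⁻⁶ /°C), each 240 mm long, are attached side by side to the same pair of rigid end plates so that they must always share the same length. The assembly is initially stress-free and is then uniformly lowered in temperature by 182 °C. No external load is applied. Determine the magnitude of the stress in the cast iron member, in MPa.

Equilibrium of a rigid end plate with no external load gives equal and opposite internal forces ±P in the two members. Since α_{cast iron} > α_{invar}, cooling drives the cast iron into tension and the invar into compression.
Compatibility of the two members (thermal + elastic change equal): (α₁ − α₂)ΔT = P·[1/(A₁E₁) + 1/(A₂E₂)].
|α₁ − α₂|·ΔT = 8.8×10⁻⁶ × 182 = 0.001602.
1/(A₁E₁) + 1/(A₂E₂) = 1/(1450×111×10³) + 1/(290×141×10³) = 3.067×10⁻⁸ N⁻¹.
P = 0.001602 / 3.067×10⁻⁸ = 52220 N = 52.22 kN.
σ_{cast iron} = P/A₁ = 52220/1450 = 36.02 MPa, tensile.

σ ≈ 36 MPa (tensile)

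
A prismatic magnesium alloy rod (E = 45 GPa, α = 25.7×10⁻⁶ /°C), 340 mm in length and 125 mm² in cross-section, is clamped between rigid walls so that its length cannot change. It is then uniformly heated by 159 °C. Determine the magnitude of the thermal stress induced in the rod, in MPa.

σ ≈ 184 MPa (compressive)

With length fixed, the mechanical strain must cancel the thermal strain αΔT = 25.7×10⁻⁶ × 159 = 4086.3×10⁻⁶.
The stress required to suppress this strain is σ = Eε = 45×10³ × 4086.3×10⁻⁶ = 183.9 MPa, compressive since the rod is trying to expand.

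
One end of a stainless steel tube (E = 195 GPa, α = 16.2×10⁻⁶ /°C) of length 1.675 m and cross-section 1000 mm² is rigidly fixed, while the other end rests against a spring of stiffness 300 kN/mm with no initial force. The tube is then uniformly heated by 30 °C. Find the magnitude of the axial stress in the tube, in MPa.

If the spring were absent the tube would lengthen by αΔT L = 16.2×10⁻⁶ × 30 × 1675 = 0.814 mm.
Let P be the compressive force at the spring. The tube shortens elastically by PL/(AE) and the spring compresses by P/k; together these equal δ_free.
So P = δ_free / [L/(AE) + 1/k] = 0.814 / [ 1675/(1000×195×10³) + 1/(300×10³) ].
P = 0.814 / 1.192×10⁻⁵ = 68280 N.
σ = P/A = 68280/1000 = 68.28 MPa.

σ ≈ 68.3 MPa (compressive)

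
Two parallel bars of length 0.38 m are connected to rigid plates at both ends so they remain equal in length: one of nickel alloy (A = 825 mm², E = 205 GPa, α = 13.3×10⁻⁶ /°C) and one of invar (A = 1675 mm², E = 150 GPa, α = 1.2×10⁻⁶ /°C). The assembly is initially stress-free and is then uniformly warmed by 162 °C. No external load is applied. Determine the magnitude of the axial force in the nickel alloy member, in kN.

P ≈ 198 kN (compressive in the nickel alloy)

Both members must finish at the same length. With the larger α, the nickel alloy tends to over-expand; the plates restrain it, putting the nickel alloy in compression and the invar in tension. With no external load the two internal forces are equal and opposite, magnitude P.
Setting the final lengths equal and cancelling L: (α₁ − α₂)ΔT = P/(A₁E₁) + P/(A₂E₂).
|α₁ − α₂|·ΔT = 12.1×10⁻⁶ × 162 = 0.00196.
1/(A₁E₁) + 1/(A₂E₂) = 1/(825×205×10³) + 1/(1675×150×10³) = 9.893×10⁻⁹ N⁻¹.
P = 0.00196 / 9.893×10⁻⁹ = 198100 N = 198.1 kN.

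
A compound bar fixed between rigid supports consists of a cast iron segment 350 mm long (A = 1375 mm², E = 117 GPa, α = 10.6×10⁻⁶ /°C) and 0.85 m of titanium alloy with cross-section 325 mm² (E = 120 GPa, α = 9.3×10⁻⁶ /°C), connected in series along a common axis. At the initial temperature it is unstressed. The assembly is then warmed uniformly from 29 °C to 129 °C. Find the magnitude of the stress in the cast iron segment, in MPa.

With the walls removed the bar would change length by δ_free = Σ αᵢΔT Lᵢ = 10.6×10⁻⁶×100×350 + 9.3×10⁻⁶×100×850 = 1.161 mm.
Since the ends are fixed, an axial force P builds up, equal in every segment, with P · Σ Lᵢ/(AᵢEᵢ) = δ_free.
Σ Lᵢ/(AᵢEᵢ) = 350/(1375×117×10³) + 850/(325×120×10³) = 2.397×10⁻⁵ mm/N.
Hence P = δ_free / Σ(L/AE) = 1.161/2.397×10⁻⁵ = 48.46 kN (compressive).
σ_{cast iron} = P / A = 48460 / 1375 = 35.24 MPa.

σ ≈ 35.2 MPa (compressive)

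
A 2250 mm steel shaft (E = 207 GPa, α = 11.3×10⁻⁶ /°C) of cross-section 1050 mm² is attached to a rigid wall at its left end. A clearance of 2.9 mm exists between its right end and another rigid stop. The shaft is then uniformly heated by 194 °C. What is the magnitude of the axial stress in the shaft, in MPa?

σ ≈ 187 MPa (compressive)

If the wall were absent the shaft would grow by αΔT L = 11.3×10⁻⁶ × 194 × 2250 = 4.932 mm.
After closing the 2.9 mm clearance, 4.932 − 2.9 = 2.032 mm of expansion remains to be suppressed by the wall.
That suppressed elongation corresponds to σ = E·Δ/L = 207×10³ × 2.032/2250 = 187 MPa.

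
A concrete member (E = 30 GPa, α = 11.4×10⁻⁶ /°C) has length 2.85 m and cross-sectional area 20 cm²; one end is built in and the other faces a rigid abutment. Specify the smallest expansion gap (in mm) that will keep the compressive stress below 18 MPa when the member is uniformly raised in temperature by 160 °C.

g ≈ 3.49 mm

Free expansion if unrestrained: δ_free = αΔT L = 11.4×10⁻⁶ × 160 × 2850 = 5.198 mm.
At the allowable stress the elastic shortening the wall may impose is σL/E = 18 × 2850 / (30×10³) = 1.71 mm.
So the gap has to take up the difference, g_min = δ_free − σL/E = 5.198 − 1.71 = 3.488 mm.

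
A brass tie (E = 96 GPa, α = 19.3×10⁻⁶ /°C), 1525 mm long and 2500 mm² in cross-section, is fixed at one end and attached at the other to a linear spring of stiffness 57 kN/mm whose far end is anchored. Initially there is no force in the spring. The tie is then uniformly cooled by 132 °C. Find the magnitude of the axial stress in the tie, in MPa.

σ ≈ 65 MPa (tensile)

Free thermal contraction: δ_free = αΔT L = 19.3×10⁻⁶ × 132 × 1525 = 3.885 mm.
Let P be the tensile force in the spring. The tie extends elastically by PL/(AE) and the spring stretches by P/k; together these equal δ_free.
P [ L/(AE) + 1/k ] = δ_free → P [ 1525/(2500×96×10³) + 1/(57×10³) ] = 3.885.
P = 3.885 / 2.39×10⁻⁵ = 162600 N.
σ = P/A = 162600/2500 = 65.03 MPa.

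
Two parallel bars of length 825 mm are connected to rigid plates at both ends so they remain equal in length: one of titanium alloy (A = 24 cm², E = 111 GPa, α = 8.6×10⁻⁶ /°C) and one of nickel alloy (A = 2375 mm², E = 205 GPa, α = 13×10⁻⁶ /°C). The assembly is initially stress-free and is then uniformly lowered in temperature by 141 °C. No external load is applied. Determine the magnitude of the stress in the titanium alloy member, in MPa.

σ ≈ 44.5 MPa (compressive)

Both members must finish at the same length. With the larger α, the nickel alloy tends to over-contract; the plates restrain it, putting the nickel alloy in tension and the titanium alloy in compression. With no external load the two internal forces are equal and opposite, magnitude P.
Equating the net (thermal + elastic) strains gives |α₁ − α₂|·ΔT = P·[1/(A₁E₁) + 1/(A₂E₂)].
|α₁ − α₂|·ΔT = 4.4×10⁻⁶ × 141 = 0.0006204.
1/(A₁E₁) + 1/(A₂E₂) = 1/(2400×111×10³) + 1/(2375×205×10³) = 5.808×10⁻⁹ N⁻¹.
P = 0.0006204 / 5.808×10⁻⁹ = 106800 N = 106.8 kN.
σ_{titanium alloy} = P/A₁ = 106800/2400 = 44.51 MPa, compressive.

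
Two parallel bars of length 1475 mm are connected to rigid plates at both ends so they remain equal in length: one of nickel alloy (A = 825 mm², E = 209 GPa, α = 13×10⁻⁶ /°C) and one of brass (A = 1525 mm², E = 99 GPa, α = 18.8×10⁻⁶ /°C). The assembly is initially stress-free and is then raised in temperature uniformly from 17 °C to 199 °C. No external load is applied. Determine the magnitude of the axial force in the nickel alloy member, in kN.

Both members must finish at the same length. With the larger α, the brass tends to over-expand; the plates restrain it, putting the brass in compression and the nickel alloy in tension. With no external load the two internal forces are equal and opposite, magnitude P.
Compatibility of the two members (thermal + elastic change equal): (α₁ − α₂)ΔT = P·[1/(A₁E₁) + 1/(A₂E₂)].
|α₁ − α₂|·ΔT = 5.8×10⁻⁶ × 182 = 0.001056.
1/(A₁E₁) + 1/(A₂E₂) = 1/(825×209×10³) + 1/(1525×99×10³) = 1.242×10⁻⁸ N⁻¹.
So P = 0.001056 / 1.242×10⁻⁸ = 84.97 kN.

P ≈ 85 kN (tensile in the nickel alloy)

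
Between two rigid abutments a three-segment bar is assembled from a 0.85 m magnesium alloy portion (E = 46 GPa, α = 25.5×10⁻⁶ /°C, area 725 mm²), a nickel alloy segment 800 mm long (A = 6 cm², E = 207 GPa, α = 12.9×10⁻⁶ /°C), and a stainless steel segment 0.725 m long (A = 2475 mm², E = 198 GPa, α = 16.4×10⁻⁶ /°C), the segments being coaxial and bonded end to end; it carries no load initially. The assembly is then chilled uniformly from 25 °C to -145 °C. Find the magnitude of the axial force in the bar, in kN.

P ≈ 223 kN (tensile)

Free thermal contraction of the whole bar: Σ αᵢΔT Lᵢ = 25.5×10⁻⁶×170×850 + 12.9×10⁻⁶×170×800 + 16.4×10⁻⁶×170×725 = 7.46 mm.
The walls prevent any net length change, so an axial force P (same in every segment) develops. Compatibility: P · Σ Lᵢ/(AᵢEᵢ) = δ_free.
Σ Lᵢ/(AᵢEᵢ) = 850/(725×46×10³) + 800/(600×207×10³) + 725/(2475×198×10³) = 3.341×10⁻⁵ mm/N.
P = 7.46 / 3.341×10⁻⁵ = 223300 N = 223.3 kN, tensile.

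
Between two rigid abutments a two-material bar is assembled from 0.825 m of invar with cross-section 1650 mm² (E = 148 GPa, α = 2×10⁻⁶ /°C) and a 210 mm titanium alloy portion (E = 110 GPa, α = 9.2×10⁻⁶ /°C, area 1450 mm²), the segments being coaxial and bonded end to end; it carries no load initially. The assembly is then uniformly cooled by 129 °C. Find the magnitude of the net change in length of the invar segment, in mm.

|ΔL| ≈ 0.12 mm

Free thermal contraction of the whole bar: Σ αᵢΔT Lᵢ = 2×10⁻⁶×129×825 + 9.2×10⁻⁶×129×210 = 0.4621 mm.
The rigid supports impose zero overall length change; the single axial force P common to all segments must satisfy P Σ Lᵢ/(AᵢEᵢ) = δ_free.
The series flexibility is Σ Lᵢ/(AᵢEᵢ) = 825/(1650×148×10³) + 210/(1450×110×10³) = 4.695×10⁻⁶ mm/N.
Hence P = δ_free / Σ(L/AE) = 0.4621/4.695×10⁻⁶ = 98.42 kN (tensile).
For the invar segment, free thermal change = 2×10⁻⁶×129×825 = 0.2128 mm and elastic change from P = 98420×825/(1650×148×10³) = 0.3325 mm; these oppose, so the net change is 0.12 mm (segment lengthens).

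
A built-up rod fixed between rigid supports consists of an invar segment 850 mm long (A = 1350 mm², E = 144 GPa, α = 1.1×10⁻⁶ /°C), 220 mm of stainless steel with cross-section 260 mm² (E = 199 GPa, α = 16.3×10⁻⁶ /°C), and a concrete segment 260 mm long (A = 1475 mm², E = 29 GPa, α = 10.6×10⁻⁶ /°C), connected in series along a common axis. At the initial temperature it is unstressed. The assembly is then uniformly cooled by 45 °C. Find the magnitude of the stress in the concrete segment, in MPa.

σ ≈ 15.1 MPa (tensile)

With the walls removed the bar would change length by δ_free = Σ αᵢΔT Lᵢ = 1.1×10⁻⁶×45×850 + 16.3×10⁻⁶×45×220 + 10.6×10⁻⁶×45×260 = 0.3275 mm.
The walls prevent any net length change, so an axial force P (same in every segment) develops. Compatibility: P · Σ Lᵢ/(AᵢEᵢ) = δ_free.
The series flexibility is Σ Lᵢ/(AᵢEᵢ) = 850/(1350×144×10³) + 220/(260×199×10³) + 260/(1475×29×10³) = 1.47×10⁻⁵ mm/N.
So P = 0.3275 / 1.47×10⁻⁵ = 22.27 kN, tensile.
σ_{concrete} = P / A = 22270 / 1475 = 15.1 MPa.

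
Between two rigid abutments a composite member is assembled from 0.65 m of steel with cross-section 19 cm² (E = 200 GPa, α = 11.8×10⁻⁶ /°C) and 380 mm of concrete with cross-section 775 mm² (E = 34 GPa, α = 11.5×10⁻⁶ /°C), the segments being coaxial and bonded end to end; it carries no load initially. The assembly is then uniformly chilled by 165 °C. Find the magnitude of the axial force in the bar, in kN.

With the walls removed the bar would change length by δ_free = Σ αᵢΔT Lᵢ = 11.8×10⁻⁶×165×650 + 11.5×10⁻⁶×165×380 = 1.987 mm.
The rigid supports impose zero overall length change; the single axial force P common to all segments must satisfy P Σ Lᵢ/(AᵢEᵢ) = δ_free.
Σ Lᵢ/(AᵢEᵢ) = 650/(1900×200×10³) + 380/(775×34×10³) = 1.613×10⁻⁵ mm/N.
Hence P = δ_free / Σ(L/AE) = 1.987/1.613×10⁻⁵ = 123.1 kN (tensile).

P ≈ 123 kN (tensile)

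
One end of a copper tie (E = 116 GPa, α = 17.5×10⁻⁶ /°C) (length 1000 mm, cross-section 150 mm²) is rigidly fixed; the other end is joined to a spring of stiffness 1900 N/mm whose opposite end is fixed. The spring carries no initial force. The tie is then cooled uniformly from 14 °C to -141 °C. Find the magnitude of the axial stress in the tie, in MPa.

Free thermal contraction: δ_free = αΔT L = 17.5×10⁻⁶ × 155 × 1000 = 2.712 mm.
Let P be the tensile force in the spring. The tie extends elastically by PL/(AE) and the spring stretches by P/k; together these equal δ_free.
So P = δ_free / [L/(AE) + 1/k] = 2.712 / [ 1000/(150×116×10³) + 1/(1900) ].
P = 2.712 / 0.0005838 = 4646 N.
σ = P/A = 4646/150 = 30.98 MPa.

σ ≈ 31 MPa (tensile)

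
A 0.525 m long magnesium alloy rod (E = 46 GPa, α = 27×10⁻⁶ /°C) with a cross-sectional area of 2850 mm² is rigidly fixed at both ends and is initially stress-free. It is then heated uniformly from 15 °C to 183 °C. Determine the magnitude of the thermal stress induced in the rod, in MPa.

The supports are rigid, so the total axial strain is zero. The restrained thermal strain is ε = αΔT = 27×10⁻⁶ × 168 = 4536×10⁻⁶.
The stress required to suppress this strain is σ = Eε = 46×10³ × 4536×10⁻⁶ = 208.7 MPa, compressive since the rod is trying to expand.

σ ≈ 209 MPa (compressive)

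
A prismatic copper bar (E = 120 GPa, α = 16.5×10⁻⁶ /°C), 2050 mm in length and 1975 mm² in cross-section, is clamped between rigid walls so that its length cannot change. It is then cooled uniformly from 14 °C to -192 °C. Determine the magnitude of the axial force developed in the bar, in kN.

With zero net strain, σ = E·αΔT = 120 GPa × 16.5×10⁻⁶ × 206 = 407.9 MPa.
Axial force P = σA = 407.9 × 1975 = 805600 N = 805.6 kN, tensile.

P ≈ 806 kN (tensile)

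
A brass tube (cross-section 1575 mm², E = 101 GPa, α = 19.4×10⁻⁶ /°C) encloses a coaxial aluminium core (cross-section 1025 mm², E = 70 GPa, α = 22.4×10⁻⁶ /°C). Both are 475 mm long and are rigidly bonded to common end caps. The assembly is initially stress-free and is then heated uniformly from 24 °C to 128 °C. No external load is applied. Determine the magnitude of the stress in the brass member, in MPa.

σ ≈ 9.8 MPa (tensile)

Equilibrium of a rigid end plate with no external load gives equal and opposite internal forces ±P in the two members. Since α_{aluminium} > α_{brass}, heating drives the aluminium into compression and the brass into tension.
Equating the net (thermal + elastic) strains gives |α₁ − α₂|·ΔT = P·[1/(A₁E₁) + 1/(A₂E₂)].
|α₁ − α₂|·ΔT = 3×10⁻⁶ × 104 = 0.000312.
1/(A₁E₁) + 1/(A₂E₂) = 1/(1575×101×10³) + 1/(1025×70×10³) = 2.022×10⁻⁸ N⁻¹.
P = 0.000312 / 2.022×10⁻⁸ = 15430 N = 15.43 kN.
σ_{brass} = P/A₁ = 15430/1575 = 9.795 MPa, tensile.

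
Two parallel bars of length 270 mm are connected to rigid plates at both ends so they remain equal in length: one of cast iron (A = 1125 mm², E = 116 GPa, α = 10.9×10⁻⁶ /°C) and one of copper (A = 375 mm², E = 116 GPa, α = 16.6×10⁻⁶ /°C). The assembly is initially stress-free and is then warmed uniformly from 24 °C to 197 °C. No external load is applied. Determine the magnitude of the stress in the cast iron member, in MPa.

σ ≈ 28.6 MPa (tensile)

Both members must finish at the same length. With the larger α, the copper tends to over-expand; the plates restrain it, putting the copper in compression and the cast iron in tension. With no external load the two internal forces are equal and opposite, magnitude P.
Setting the final lengths equal and cancelling L: (α₁ − α₂)ΔT = P/(A₁E₁) + P/(A₂E₂).
|α₁ − α₂|·ΔT = 5.7×10⁻⁶ × 173 = 0.0009861.
1/(A₁E₁) + 1/(A₂E₂) = 1/(1125×116×10³) + 1/(375×116×10³) = 3.065×10⁻⁸ N⁻¹.
So P = 0.0009861 / 3.065×10⁻⁸ = 32.17 kN.
σ_{cast iron} = P/A₁ = 32170/1125 = 28.6 MPa, tensile.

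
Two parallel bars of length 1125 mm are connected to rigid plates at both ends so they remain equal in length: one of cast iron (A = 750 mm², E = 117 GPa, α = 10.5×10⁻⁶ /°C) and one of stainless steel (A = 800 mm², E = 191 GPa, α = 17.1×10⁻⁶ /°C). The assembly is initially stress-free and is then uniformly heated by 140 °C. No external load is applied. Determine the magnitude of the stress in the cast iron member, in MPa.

Equilibrium of a rigid end plate with no external load gives equal and opposite internal forces ±P in the two members. Since α_{stainless steel} > α_{cast iron}, heating drives the stainless steel into compression and the cast iron into tension.
Setting the final lengths equal and cancelling L: (α₁ − α₂)ΔT = P/(A₁E₁) + P/(A₂E₂).
|α₁ − α₂|·ΔT = 6.6×10⁻⁶ × 140 = 0.000924.
1/(A₁E₁) + 1/(A₂E₂) = 1/(750×117×10³) + 1/(800×191×10³) = 1.794×10⁻⁸ N⁻¹.
So P = 0.000924 / 1.794×10⁻⁸ = 51.5 kN.
σ_{cast iron} = P/A₁ = 51500/750 = 68.67 MPa, tensile.

σ ≈ 68.7 MPa (tensile)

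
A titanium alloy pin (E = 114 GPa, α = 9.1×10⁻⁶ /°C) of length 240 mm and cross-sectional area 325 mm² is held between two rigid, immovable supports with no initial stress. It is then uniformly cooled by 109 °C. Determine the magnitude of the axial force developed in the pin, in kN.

Full restraint means ε = 0, so the stress is σ = EαΔT = 114×10³ × 9.1×10⁻⁶ × 109 = 113.1 MPa.
Axial force P = σA = 113.1 × 325 = 36750 N = 36.75 kN, tensile.

P ≈ 36.7 kN (tensile)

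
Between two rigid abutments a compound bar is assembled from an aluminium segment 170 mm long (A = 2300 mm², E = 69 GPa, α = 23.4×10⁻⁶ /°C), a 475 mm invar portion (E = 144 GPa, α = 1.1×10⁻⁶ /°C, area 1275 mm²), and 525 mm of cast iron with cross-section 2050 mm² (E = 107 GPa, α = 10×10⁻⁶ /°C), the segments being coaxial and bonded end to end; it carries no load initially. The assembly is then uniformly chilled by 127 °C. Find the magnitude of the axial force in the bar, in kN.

Free thermal contraction of the whole bar: Σ αᵢΔT Lᵢ = 23.4×10⁻⁶×127×170 + 1.1×10⁻⁶×127×475 + 10×10⁻⁶×127×525 = 1.238 mm.
The rigid supports impose zero overall length change; the single axial force P common to all segments must satisfy P Σ Lᵢ/(AᵢEᵢ) = δ_free.
Σ Lᵢ/(AᵢEᵢ) = 170/(2300×69×10³) + 475/(1275×144×10³) + 525/(2050×107×10³) = 6.052×10⁻⁶ mm/N.
P = 1.238 / 6.052×10⁻⁶ = 204600 N = 204.6 kN, tensile.

P ≈ 205 kN (tensile)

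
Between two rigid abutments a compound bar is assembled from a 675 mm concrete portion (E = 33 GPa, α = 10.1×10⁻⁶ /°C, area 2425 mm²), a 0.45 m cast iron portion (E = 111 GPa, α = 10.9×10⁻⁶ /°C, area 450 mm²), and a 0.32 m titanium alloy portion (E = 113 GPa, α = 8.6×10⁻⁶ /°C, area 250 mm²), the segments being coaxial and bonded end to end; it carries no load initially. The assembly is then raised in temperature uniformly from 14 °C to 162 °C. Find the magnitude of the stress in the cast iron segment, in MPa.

If the supports were absent, the total length change would be Σ αᵢΔT Lᵢ = 10.1×10⁻⁶×148×675 + 10.9×10⁻⁶×148×450 + 8.6×10⁻⁶×148×320 = 2.142 mm.
The rigid supports impose zero overall length change; the single axial force P common to all segments must satisfy P Σ Lᵢ/(AᵢEᵢ) = δ_free.
Σ Lᵢ/(AᵢEᵢ) = 675/(2425×33×10³) + 450/(450×111×10³) + 320/(250×113×10³) = 2.877×10⁻⁵ mm/N.
So P = 2.142 / 2.877×10⁻⁵ = 74.46 kN, compressive.
σ_{cast iron} = P / A = 74460 / 450 = 165.5 MPa.

σ ≈ 165 MPa (compressive)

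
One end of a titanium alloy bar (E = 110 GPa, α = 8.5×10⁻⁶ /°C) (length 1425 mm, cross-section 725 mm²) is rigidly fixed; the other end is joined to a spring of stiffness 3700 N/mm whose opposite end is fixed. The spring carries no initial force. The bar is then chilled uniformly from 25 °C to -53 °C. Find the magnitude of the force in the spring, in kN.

P ≈ 3.28 kN

The unrestrained thermal change is αΔT L = 8.5×10⁻⁶ × 78 × 1425 = 0.9448 mm.
Let P be the tensile force in the spring. The bar extends elastically by PL/(AE) and the spring stretches by P/k; together these equal δ_free.
So P = δ_free / [L/(AE) + 1/k] = 0.9448 / [ 1425/(725×110×10³) + 1/(3700) ].
P = 0.9448 / 0.0002881 = 3279 N.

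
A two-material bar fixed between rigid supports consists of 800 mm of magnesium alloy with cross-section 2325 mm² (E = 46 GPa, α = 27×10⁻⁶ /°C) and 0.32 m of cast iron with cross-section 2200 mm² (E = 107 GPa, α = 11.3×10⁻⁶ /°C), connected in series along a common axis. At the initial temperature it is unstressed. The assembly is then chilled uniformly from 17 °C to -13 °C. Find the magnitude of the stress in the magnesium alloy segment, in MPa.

σ ≈ 36.8 MPa (tensile)

With the walls removed the bar would change length by δ_free = Σ αᵢΔT Lᵢ = 27×10⁻⁶×30×800 + 11.3×10⁻⁶×30×320 = 0.7565 mm.
The walls prevent any net length change, so an axial force P (same in every segment) develops. Compatibility: P · Σ Lᵢ/(AᵢEᵢ) = δ_free.
Σ Lᵢ/(AᵢEᵢ) = 800/(2325×46×10³) + 320/(2200×107×10³) = 8.84×10⁻⁶ mm/N.
Hence P = δ_free / Σ(L/AE) = 0.7565/8.84×10⁻⁶ = 85.58 kN (tensile).
σ_{magnesium alloy} = P / A = 85580 / 2325 = 36.81 MPa.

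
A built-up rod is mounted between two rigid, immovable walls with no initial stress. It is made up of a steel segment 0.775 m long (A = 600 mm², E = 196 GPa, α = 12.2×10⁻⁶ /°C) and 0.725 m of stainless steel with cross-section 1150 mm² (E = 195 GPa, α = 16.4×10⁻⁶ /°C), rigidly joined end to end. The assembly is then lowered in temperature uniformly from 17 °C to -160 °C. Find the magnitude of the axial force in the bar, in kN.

P ≈ 385 kN (tensile)

Free thermal contraction of the whole bar: Σ αᵢΔT Lᵢ = 12.2×10⁻⁶×177×775 + 16.4×10⁻⁶×177×725 = 3.778 mm.
Since the ends are fixed, an axial force P builds up, equal in every segment, with P · Σ Lᵢ/(AᵢEᵢ) = δ_free.
Σ Lᵢ/(AᵢEᵢ) = 775/(600×196×10³) + 725/(1150×195×10³) = 9.823×10⁻⁶ mm/N.
P = 3.778 / 9.823×10⁻⁶ = 384600 N = 384.6 kN, tensile.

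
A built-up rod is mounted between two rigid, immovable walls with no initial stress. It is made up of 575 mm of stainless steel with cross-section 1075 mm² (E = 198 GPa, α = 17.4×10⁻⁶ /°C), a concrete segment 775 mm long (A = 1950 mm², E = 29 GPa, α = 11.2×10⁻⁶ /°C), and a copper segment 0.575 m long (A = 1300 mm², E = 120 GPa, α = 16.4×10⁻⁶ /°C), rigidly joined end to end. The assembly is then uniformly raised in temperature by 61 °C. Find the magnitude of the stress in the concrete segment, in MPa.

σ ≈ 43.8 MPa (compressive)

With the walls removed the bar would change length by δ_free = Σ αᵢΔT Lᵢ = 17.4×10⁻⁶×61×575 + 11.2×10⁻⁶×61×775 + 16.4×10⁻⁶×61×575 = 1.715 mm.
The rigid supports impose zero overall length change; the single axial force P common to all segments must satisfy P Σ Lᵢ/(AᵢEᵢ) = δ_free.
Σ Lᵢ/(AᵢEᵢ) = 575/(1075×198×10³) + 775/(1950×29×10³) + 575/(1300×120×10³) = 2.009×10⁻⁵ mm/N.
P = 1.715 / 2.009×10⁻⁵ = 85360 N = 85.36 kN, compressive.
σ_{concrete} = P / A = 85360 / 1950 = 43.77 MPa.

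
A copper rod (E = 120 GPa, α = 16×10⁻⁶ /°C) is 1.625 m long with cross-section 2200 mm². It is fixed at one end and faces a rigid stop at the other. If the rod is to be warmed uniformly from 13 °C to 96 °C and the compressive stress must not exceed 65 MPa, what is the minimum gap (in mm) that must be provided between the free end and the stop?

g ≈ 1.28 mm

With no wall the rod would lengthen by αΔT L = 16×10⁻⁶ × 83 × 1625 = 2.158 mm.
A stress of 65 MPa corresponds to the wall pushing the rod back by σL/E = 65×1625/(120×10³) = 0.8802 mm.
The gap must absorb the remainder: g_min = 2.158 − 0.8802 = 1.278 mm.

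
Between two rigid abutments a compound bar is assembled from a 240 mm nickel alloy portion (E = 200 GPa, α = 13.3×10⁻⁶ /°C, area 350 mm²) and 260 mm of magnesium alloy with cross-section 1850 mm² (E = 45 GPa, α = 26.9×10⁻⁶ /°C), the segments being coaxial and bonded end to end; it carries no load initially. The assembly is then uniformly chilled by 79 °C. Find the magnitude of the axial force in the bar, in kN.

Free thermal contraction of the whole bar: Σ αᵢΔT Lᵢ = 13.3×10⁻⁶×79×240 + 26.9×10⁻⁶×79×260 = 0.8047 mm.
Since the ends are fixed, an axial force P builds up, equal in every segment, with P · Σ Lᵢ/(AᵢEᵢ) = δ_free.
Σ Lᵢ/(AᵢEᵢ) = 240/(350×200×10³) + 260/(1850×45×10³) = 6.552×10⁻⁶ mm/N.
So P = 0.8047 / 6.552×10⁻⁶ = 122.8 kN, tensile.

P ≈ 123 kN (tensile)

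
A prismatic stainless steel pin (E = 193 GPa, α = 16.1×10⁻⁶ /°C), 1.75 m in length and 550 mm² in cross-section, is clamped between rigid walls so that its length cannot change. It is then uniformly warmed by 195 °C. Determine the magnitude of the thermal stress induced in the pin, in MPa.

Because both ends are immovable the net strain is zero, and the suppressed thermal strain is αΔT = 16.1×10⁻⁶ × 195 = 3139.5×10⁻⁶.
σ = EαΔT = 193×10³ × 16.1×10⁻⁶ × 195 = 605.9 MPa (compressive; the pin is trying to expand).

σ ≈ 606 MPa (compressive)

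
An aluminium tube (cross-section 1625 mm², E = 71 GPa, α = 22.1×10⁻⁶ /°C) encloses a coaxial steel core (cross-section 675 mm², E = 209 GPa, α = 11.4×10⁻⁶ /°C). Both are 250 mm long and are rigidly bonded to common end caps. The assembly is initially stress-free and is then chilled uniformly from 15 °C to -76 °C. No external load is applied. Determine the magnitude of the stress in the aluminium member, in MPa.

Both members must finish at the same length. With the larger α, the aluminium tends to over-contract; the plates restrain it, putting the aluminium in tension and the steel in compression. With no external load the two internal forces are equal and opposite, magnitude P.
Setting the final lengths equal and cancelling L: (α₁ − α₂)ΔT = P/(A₁E₁) + P/(A₂E₂).
|α₁ − α₂|·ΔT = 10.7×10⁻⁶ × 91 = 0.0009737.
1/(A₁E₁) + 1/(A₂E₂) = 1/(1625×71×10³) + 1/(675×209×10³) = 1.576×10⁻⁸ N⁻¹.
So P = 0.0009737 / 1.576×10⁻⁸ = 61.8 kN.
σ_{aluminium} = P/A₁ = 61800/1625 = 38.03 MPa, tensile.

σ ≈ 38 MPa (tensile)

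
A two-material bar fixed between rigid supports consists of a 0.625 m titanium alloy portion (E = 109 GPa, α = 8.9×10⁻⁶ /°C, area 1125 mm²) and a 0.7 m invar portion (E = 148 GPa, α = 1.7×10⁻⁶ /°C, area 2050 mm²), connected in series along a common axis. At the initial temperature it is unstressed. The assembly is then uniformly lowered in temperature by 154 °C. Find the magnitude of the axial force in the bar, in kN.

P ≈ 140 kN (tensile)

With the walls removed the bar would change length by δ_free = Σ αᵢΔT Lᵢ = 8.9×10⁻⁶×154×625 + 1.7×10⁻⁶×154×700 = 1.04 mm.
The rigid supports impose zero overall length change; the single axial force P common to all segments must satisfy P Σ Lᵢ/(AᵢEᵢ) = δ_free.
The series flexibility is Σ Lᵢ/(AᵢEᵢ) = 625/(1125×109×10³) + 700/(2050×148×10³) = 7.404×10⁻⁶ mm/N.
Hence P = δ_free / Σ(L/AE) = 1.04/7.404×10⁻⁶ = 140.4 kN (tensile).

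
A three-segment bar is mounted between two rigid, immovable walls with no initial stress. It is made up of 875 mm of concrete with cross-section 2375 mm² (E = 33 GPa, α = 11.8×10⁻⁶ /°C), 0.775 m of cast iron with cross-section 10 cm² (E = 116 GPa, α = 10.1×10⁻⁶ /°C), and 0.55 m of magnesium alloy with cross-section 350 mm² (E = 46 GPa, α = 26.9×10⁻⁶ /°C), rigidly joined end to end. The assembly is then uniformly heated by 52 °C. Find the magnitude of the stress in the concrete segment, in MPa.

Free thermal expansion of the whole bar: Σ αᵢΔT Lᵢ = 11.8×10⁻⁶×52×875 + 10.1×10⁻⁶×52×775 + 26.9×10⁻⁶×52×550 = 1.713 mm.
Since the ends are fixed, an axial force P builds up, equal in every segment, with P · Σ Lᵢ/(AᵢEᵢ) = δ_free.
Σ Lᵢ/(AᵢEᵢ) = 875/(2375×33×10³) + 775/(1000×116×10³) + 550/(350×46×10³) = 5.201×10⁻⁵ mm/N.
Hence P = δ_free / Σ(L/AE) = 1.713/5.201×10⁻⁵ = 32.94 kN (compressive).
σ_{concrete} = P / A = 32940 / 2375 = 13.87 MPa.

σ ≈ 13.9 MPa (compressive)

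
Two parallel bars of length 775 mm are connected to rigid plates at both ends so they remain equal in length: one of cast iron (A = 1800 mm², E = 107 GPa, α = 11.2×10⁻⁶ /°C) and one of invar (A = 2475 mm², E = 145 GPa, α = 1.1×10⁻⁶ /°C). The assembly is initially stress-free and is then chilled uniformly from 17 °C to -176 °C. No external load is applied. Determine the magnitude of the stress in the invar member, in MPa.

The cast iron has the larger α, so on cooling it would change length more than the invar if both were free. The rigid plates force a common final length, so the cast iron is put into tension and the invar into compression, with equal and opposite forces P (no external load).
Setting the final lengths equal and cancelling L: (α₁ − α₂)ΔT = P/(A₁E₁) + P/(A₂E₂).
|α₁ − α₂|·ΔT = 10.1×10⁻⁶ × 193 = 0.001949.
1/(A₁E₁) + 1/(A₂E₂) = 1/(1800×107×10³) + 1/(2475×145×10³) = 7.979×10⁻⁹ N⁻¹.
P = 0.001949 / 7.979×10⁻⁹ = 244300 N = 244.3 kN.
σ_{invar} = P/A₂ = 244300/2475 = 98.71 MPa, compressive.

σ ≈ 98.7 MPa (compressive)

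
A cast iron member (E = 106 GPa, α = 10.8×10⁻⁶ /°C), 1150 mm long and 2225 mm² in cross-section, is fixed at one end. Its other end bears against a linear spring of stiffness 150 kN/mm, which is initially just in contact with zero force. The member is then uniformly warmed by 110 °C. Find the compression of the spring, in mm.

If the spring were absent the member would lengthen by αΔT L = 10.8×10⁻⁶ × 110 × 1150 = 1.366 mm.
With a force P in the spring, the elastic change of the member is PL/(AE) and that of the spring is P/k; compatibility requires their sum to equal δ_free.
P [ L/(AE) + 1/k ] = δ_free → P [ 1150/(2225×106×10³) + 1/(150×10³) ] = 1.366.
P = 1.366 / 1.154×10⁻⁵ = 118400 N.
Spring compression = P/k = 118400/(150×10³) = 0.7891 mm.

δ ≈ 0.789 mm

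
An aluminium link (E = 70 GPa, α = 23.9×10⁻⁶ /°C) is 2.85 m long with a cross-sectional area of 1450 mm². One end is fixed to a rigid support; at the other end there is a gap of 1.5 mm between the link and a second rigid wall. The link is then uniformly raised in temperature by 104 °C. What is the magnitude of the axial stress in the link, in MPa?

σ ≈ 137 MPa (compressive)

Free thermal elongation = αΔT L = 23.9×10⁻⁶ × 104 × 2850 = 7.084 mm.
This exceeds the 1.5 mm gap, so the wall pushes back. The portion of expansion that must be recovered elastically is δ_free − gap = 7.084 − 1.5 = 5.584 mm.
Compatibility: PL/(AE) = 5.584 mm, so σ = P/A = E × (5.584/2850) = 137.1 MPa.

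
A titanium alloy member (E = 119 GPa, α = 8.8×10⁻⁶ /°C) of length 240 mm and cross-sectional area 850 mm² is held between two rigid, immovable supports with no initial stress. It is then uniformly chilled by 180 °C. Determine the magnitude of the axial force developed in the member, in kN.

P ≈ 160 kN (tensile)

With zero net strain, σ = E·αΔT = 119 GPa × 8.8×10⁻⁶ × 180 = 188.5 MPa.
Then P = σA = 188.5 × 850 mm² = 160.2 kN, tensile.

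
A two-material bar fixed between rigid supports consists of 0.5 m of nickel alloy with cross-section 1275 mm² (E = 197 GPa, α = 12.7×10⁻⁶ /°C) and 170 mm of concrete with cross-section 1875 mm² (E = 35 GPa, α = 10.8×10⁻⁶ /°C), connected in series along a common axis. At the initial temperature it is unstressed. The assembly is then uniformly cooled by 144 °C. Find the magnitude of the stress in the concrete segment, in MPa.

σ ≈ 137 MPa (tensile)

If the supports were absent, the total length change would be Σ αᵢΔT Lᵢ = 12.7×10⁻⁶×144×500 + 10.8×10⁻⁶×144×170 = 1.179 mm.
Since the ends are fixed, an axial force P builds up, equal in every segment, with P · Σ Lᵢ/(AᵢEᵢ) = δ_free.
Σ Lᵢ/(AᵢEᵢ) = 500/(1275×197×10³) + 170/(1875×35×10³) = 4.581×10⁻⁶ mm/N.
So P = 1.179 / 4.581×10⁻⁶ = 257.3 kN, tensile.
σ_{concrete} = P / A = 257300 / 1875 = 137.2 MPa.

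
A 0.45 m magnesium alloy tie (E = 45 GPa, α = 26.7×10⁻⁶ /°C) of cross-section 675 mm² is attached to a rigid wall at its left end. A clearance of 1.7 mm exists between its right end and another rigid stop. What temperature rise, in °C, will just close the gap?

ΔT ≈ 141 °C

The gap closes when αΔT L = 1.7 mm, since the tie is still unstressed at that instant.
ΔT = 1.7 / (26.7×10⁻⁶ × 450) = 141.5 °C.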